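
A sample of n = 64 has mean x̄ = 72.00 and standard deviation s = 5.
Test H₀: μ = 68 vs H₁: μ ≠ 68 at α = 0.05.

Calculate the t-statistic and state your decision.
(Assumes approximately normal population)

Answer: t = 6.4000, reject H₀

Derivation:
df = n - 1 = 63
SE = s/√n = 5/√64 = 0.6250
t = (x̄ - μ₀)/SE = (72.00 - 68)/0.6250 = 6.4000
Critical value: t_{0.025,63} = ±1.998
p-value < 0.0001
Decision: reject H₀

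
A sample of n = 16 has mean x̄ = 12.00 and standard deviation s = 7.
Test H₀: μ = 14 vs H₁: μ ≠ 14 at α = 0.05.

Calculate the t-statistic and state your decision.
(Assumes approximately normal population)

df = n - 1 = 15
SE = s/√n = 7/√16 = 1.7500
t = (x̄ - μ₀)/SE = (12.00 - 14)/1.7500 = -1.1429
Critical value: t_{0.025,15} = ±2.131
p-value ≈ 0.2710
Decision: fail to reject H₀

Answer: t = -1.1429, fail to reject H₀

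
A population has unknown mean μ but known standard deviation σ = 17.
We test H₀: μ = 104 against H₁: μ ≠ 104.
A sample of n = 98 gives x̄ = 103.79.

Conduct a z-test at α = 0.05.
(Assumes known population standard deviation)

Standard error: SE = σ/√n = 17/√98 = 1.7173
z-statistic: z = (x̄ - μ₀)/SE = (103.79 - 104)/1.7173 = -0.1223
Critical value: ±1.960
p-value = 0.9027
Decision: fail to reject H₀

Answer: z = -0.1223, fail to reject H₀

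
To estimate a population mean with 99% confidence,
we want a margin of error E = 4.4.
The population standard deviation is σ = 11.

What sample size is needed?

z_0.005 = 2.576
n = (z×σ/E)² = (2.576×11/4.4)²
n = 41.4736
Round up: n = 42

Answer: n = 42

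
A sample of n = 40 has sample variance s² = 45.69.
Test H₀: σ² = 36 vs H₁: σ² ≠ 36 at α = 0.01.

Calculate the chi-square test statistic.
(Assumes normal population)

Answer: χ² = 49.4975, fail to reject H₀

Derivation:
df = n - 1 = 39
χ² = (n-1)s²/σ₀² = 39×45.69/36 = 49.4975
Critical values: χ²_{0.995,39} = 19.996, χ²_{0.005,39} = 65.476
Rejection region: χ² < 19.996 or χ² > 65.476
Decision: fail to reject H₀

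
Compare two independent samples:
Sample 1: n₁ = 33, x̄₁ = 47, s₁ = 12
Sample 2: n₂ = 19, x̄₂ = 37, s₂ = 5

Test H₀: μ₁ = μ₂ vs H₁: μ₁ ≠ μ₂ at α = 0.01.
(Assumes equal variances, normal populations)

Pooled variance: s²_p = [32×12² + 18×5²]/(50) = 101.1600
s_p = 10.0578
SE = s_p×√(1/n₁ + 1/n₂) = 10.0578×√(1/33 + 1/19) = 2.8965
t = (x̄₁ - x̄₂)/SE = (47 - 37)/2.8965 = 3.4524
df = 50, t-critical = ±2.678
Decision: reject H₀

Answer: t = 3.4524, reject H₀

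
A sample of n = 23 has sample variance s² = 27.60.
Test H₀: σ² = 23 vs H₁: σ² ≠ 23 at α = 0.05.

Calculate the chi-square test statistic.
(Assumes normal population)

df = n - 1 = 22
χ² = (n-1)s²/σ₀² = 22×27.60/23 = 26.4000
Critical values: χ²_{0.975,22} = 10.982, χ²_{0.025,22} = 36.781
Rejection region: χ² < 10.982 or χ² > 36.781
Decision: fail to reject H₀

Answer: χ² = 26.4000, fail to reject H₀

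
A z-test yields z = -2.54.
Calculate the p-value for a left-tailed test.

Answer: p-value ≈ 0.0055

Derivation:
For z = -2.54:
p = P(Z < -2.54) = Φ(-2.54) = 0.0055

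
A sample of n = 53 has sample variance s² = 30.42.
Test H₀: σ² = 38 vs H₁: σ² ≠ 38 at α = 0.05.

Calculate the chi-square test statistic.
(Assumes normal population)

Answer: χ² = 41.6274, fail to reject H₀

Derivation:
df = n - 1 = 52
χ² = (n-1)s²/σ₀² = 52×30.42/38 = 41.6274
Critical values: χ²_{0.975,52} = 33.968, χ²_{0.025,52} = 73.810
Rejection region: χ² < 33.968 or χ² > 73.810
Decision: fail to reject H₀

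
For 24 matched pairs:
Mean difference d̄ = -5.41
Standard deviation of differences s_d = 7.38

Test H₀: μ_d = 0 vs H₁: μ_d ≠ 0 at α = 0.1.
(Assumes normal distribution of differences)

Answer: t = -3.5913, reject H₀

Derivation:
df = n - 1 = 23
SE = s_d/√n = 7.38/√24 = 1.5064
t = d̄/SE = -5.41/1.5064 = -3.5913
Critical value: t_{0.05,23} = ±1.714
p-value ≈ 0.0015
Decision: reject H₀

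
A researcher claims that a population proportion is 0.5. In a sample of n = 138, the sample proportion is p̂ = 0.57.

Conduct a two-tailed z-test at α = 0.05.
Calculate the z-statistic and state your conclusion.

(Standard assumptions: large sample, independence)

H₀: p = 0.5, H₁: p ≠ 0.5
Standard error: SE = √(p₀(1-p₀)/n) = √(0.5×0.5/138) = 0.042563
z-statistic: z = (p̂ - p₀)/SE = (0.57 - 0.5)/0.042563 = 1.6446
Critical value: z_0.025 = ±1.960
p-value = 0.1001
Decision: fail to reject H₀ at α = 0.05

Answer: z = 1.6446, fail to reject H₀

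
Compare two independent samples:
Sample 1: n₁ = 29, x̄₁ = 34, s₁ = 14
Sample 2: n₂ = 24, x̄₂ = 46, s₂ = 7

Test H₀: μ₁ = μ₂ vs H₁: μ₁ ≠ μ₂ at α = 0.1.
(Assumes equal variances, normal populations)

Pooled variance: s²_p = [28×14² + 23×7²]/(51) = 129.7059
s_p = 11.3888
SE = s_p×√(1/n₁ + 1/n₂) = 11.3888×√(1/29 + 1/24) = 3.1428
t = (x̄₁ - x̄₂)/SE = (34 - 46)/3.1428 = -3.8183
df = 51, t-critical = ±1.675
Decision: reject H₀

Answer: t = -3.8183, reject H₀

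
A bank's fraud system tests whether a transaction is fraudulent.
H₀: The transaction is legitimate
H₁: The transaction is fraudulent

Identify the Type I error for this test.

Type I error (α): Rejecting H₀ when H₀ is true
Type II error (β): Failing to reject H₀ when H₁ is true

Answer: Blocking a legitimate transaction as fraud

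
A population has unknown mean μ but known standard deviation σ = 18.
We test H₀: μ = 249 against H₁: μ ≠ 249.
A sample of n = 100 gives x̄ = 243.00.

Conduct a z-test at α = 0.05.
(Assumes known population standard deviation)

Answer: z = -3.3333, reject H₀

Derivation:
Standard error: SE = σ/√n = 18/√100 = 1.8000
z-statistic: z = (x̄ - μ₀)/SE = (243.00 - 249)/1.8000 = -3.3333
Critical value: ±1.960
p-value = 0.0009
Decision: reject H₀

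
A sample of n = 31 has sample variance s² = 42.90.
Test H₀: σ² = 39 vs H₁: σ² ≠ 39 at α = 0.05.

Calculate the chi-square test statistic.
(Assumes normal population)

df = n - 1 = 30
χ² = (n-1)s²/σ₀² = 30×42.90/39 = 33.0000
Critical values: χ²_{0.975,30} = 16.791, χ²_{0.025,30} = 46.979
Rejection region: χ² < 16.791 or χ² > 46.979
Decision: fail to reject H₀

Answer: χ² = 33.0000, fail to reject H₀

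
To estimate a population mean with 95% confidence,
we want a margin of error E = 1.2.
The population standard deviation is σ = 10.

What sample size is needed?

Answer: n = 267

Derivation:
z_0.025 = 1.960
n = (z×σ/E)² = (1.960×10/1.2)²
n = 266.7778
Round up: n = 267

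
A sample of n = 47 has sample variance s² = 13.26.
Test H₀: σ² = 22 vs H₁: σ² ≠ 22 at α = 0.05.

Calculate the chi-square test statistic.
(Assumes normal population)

Answer: χ² = 27.7255, reject H₀

Derivation:
df = n - 1 = 46
χ² = (n-1)s²/σ₀² = 46×13.26/22 = 27.7255
Critical values: χ²_{0.975,46} = 29.160, χ²_{0.025,46} = 66.617
Rejection region: χ² < 29.160 or χ² > 66.617
Decision: reject H₀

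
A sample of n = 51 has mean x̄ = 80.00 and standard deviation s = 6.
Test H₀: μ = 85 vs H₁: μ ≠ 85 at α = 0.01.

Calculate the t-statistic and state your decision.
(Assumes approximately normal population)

df = n - 1 = 50
SE = s/√n = 6/√51 = 0.8402
t = (x̄ - μ₀)/SE = (80.00 - 85)/0.8402 = -5.9510
Critical value: t_{0.005,50} = ±2.678
p-value < 0.0001
Decision: reject H₀

Answer: t = -5.9510, reject H₀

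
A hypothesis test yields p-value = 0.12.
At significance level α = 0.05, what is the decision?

Compare p-value to α:
0.12 ≥ 0.05
Decision: fail to reject H₀

Answer: fail to reject H₀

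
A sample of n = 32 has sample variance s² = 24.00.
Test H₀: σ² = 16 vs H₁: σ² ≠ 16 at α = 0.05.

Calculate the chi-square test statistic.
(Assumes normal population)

df = n - 1 = 31
χ² = (n-1)s²/σ₀² = 31×24.00/16 = 46.5000
Critical values: χ²_{0.975,31} = 17.539, χ²_{0.025,31} = 48.232
Rejection region: χ² < 17.539 or χ² > 48.232
Decision: fail to reject H₀

Answer: χ² = 46.5000, fail to reject H₀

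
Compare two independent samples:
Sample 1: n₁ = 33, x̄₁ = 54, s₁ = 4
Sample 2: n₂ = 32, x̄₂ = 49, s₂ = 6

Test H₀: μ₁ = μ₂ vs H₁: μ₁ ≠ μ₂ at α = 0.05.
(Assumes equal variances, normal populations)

Pooled variance: s²_p = [32×4² + 31×6²]/(63) = 25.8413
s_p = 5.0834
SE = s_p×√(1/n₁ + 1/n₂) = 5.0834×√(1/33 + 1/32) = 1.2612
t = (x̄₁ - x̄₂)/SE = (54 - 49)/1.2612 = 3.9645
df = 63, t-critical = ±1.998
Decision: reject H₀

Answer: t = 3.9645, reject H₀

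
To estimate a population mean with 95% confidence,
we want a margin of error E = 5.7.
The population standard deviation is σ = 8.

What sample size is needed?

z_0.025 = 1.960
n = (z×σ/E)² = (1.960×8/5.7)²
n = 7.5673
Round up: n = 8

Answer: n = 8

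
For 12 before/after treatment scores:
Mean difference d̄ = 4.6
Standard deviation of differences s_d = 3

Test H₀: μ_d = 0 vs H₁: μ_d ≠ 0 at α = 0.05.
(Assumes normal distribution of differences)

df = n - 1 = 11
SE = s_d/√n = 3/√12 = 0.8660
t = d̄/SE = 4.6/0.8660 = 5.3118
Critical value: t_{0.025,11} = ±2.201
p-value ≈ 0.0002
Decision: reject H₀

Answer: t = 5.3118, reject H₀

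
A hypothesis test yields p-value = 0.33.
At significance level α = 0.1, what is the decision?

Compare p-value to α:
0.33 ≥ 0.1
Decision: fail to reject H₀

Answer: fail to reject H₀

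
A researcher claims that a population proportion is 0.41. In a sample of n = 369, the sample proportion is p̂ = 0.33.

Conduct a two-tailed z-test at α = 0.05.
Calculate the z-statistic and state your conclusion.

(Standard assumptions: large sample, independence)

Answer: z = -3.1245, reject H₀

Derivation:
H₀: p = 0.41, H₁: p ≠ 0.41
Standard error: SE = √(p₀(1-p₀)/n) = √(0.41×0.59/369) = 0.025604
z-statistic: z = (p̂ - p₀)/SE = (0.33 - 0.41)/0.025604 = -3.1245
Critical value: z_0.025 = ±1.960
p-value = 0.0018
Decision: reject H₀ at α = 0.05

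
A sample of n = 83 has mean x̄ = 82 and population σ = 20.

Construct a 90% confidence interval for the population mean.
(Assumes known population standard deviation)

Answer: (78.3887, 85.6113)

Derivation:
Confidence level: 90%, α = 0.1
z_0.05 = 1.645
SE = σ/√n = 20/√83 = 2.1953
Margin of error = 1.645 × 2.1953 = 3.6113
CI: x̄ ± margin = 82 ± 3.6113
CI: (78.3887, 85.6113)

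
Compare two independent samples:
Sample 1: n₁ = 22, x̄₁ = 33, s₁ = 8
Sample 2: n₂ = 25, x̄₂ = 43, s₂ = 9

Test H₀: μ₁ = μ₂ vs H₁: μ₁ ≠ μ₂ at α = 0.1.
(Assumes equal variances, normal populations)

Pooled variance: s²_p = [21×8² + 24×9²]/(45) = 73.0667
s_p = 8.5479
SE = s_p×√(1/n₁ + 1/n₂) = 8.5479×√(1/22 + 1/25) = 2.4988
t = (x̄₁ - x̄₂)/SE = (33 - 43)/2.4988 = -4.0019
df = 45, t-critical = ±1.679
Decision: reject H₀

Answer: t = -4.0019, reject H₀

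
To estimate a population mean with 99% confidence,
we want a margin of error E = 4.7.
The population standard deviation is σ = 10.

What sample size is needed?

Answer: n = 31

Derivation:
z_0.005 = 2.576
n = (z×σ/E)² = (2.576×10/4.7)²
n = 30.0397
Round up: n = 31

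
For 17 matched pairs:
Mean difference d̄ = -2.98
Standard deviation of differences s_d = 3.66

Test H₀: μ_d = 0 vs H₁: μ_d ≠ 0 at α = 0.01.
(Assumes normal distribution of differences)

df = n - 1 = 16
SE = s_d/√n = 3.66/√17 = 0.8877
t = d̄/SE = -2.98/0.8877 = -3.3570
Critical value: t_{0.005,16} = ±2.921
p-value ≈ 0.0040
Decision: reject H₀

Answer: t = -3.3570, reject H₀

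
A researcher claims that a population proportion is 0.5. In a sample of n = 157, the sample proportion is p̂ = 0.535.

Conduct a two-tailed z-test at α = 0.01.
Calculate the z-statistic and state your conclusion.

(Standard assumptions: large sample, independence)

Answer: z = 0.8771, fail to reject H₀

Derivation:
H₀: p = 0.5, H₁: p ≠ 0.5
Standard error: SE = √(p₀(1-p₀)/n) = √(0.5×0.5/157) = 0.039904
z-statistic: z = (p̂ - p₀)/SE = (0.535 - 0.5)/0.039904 = 0.8771
Critical value: z_0.005 = ±2.576
p-value = 0.3804
Decision: fail to reject H₀ at α = 0.01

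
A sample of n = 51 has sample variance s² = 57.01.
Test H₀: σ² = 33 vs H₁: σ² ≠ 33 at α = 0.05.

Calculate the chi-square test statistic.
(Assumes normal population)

df = n - 1 = 50
χ² = (n-1)s²/σ₀² = 50×57.01/33 = 86.3788
Critical values: χ²_{0.975,50} = 32.357, χ²_{0.025,50} = 71.420
Rejection region: χ² < 32.357 or χ² > 71.420
Decision: reject H₀

Answer: χ² = 86.3788, reject H₀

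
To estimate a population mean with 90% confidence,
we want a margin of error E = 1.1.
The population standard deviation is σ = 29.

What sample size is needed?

z_0.05 = 1.645
n = (z×σ/E)² = (1.645×29/1.1)²
n = 1880.7992
Round up: n = 1881

Answer: n = 1881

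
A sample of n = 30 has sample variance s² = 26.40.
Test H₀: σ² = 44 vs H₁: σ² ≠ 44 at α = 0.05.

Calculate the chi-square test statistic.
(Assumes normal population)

Answer: χ² = 17.4000, fail to reject H₀

Derivation:
df = n - 1 = 29
χ² = (n-1)s²/σ₀² = 29×26.40/44 = 17.4000
Critical values: χ²_{0.975,29} = 16.047, χ²_{0.025,29} = 45.722
Rejection region: χ² < 16.047 or χ² > 45.722
Decision: fail to reject H₀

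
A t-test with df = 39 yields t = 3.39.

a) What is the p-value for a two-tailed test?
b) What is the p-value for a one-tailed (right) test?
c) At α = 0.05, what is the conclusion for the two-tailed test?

Answer: a) 0.0016, b) 0.0008, c) reject H₀

Derivation:
Using t-distribution with df = 39:
a) Two-tailed: p = 2×P(T > 3.39) = 0.0016
b) One-tailed: p = P(T > 3.39) = 0.0008
c) 0.0016 < 0.05, reject H₀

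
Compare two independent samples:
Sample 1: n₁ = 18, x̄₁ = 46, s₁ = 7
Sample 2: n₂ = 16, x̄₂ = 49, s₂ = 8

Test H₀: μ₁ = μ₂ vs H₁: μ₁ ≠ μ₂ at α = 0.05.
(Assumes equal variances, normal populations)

Pooled variance: s²_p = [17×7² + 15×8²]/(32) = 56.0312
s_p = 7.4854
SE = s_p×√(1/n₁ + 1/n₂) = 7.4854×√(1/18 + 1/16) = 2.5719
t = (x̄₁ - x̄₂)/SE = (46 - 49)/2.5719 = -1.1665
df = 32, t-critical = ±2.037
Decision: fail to reject H₀

Answer: t = -1.1665, fail to reject H₀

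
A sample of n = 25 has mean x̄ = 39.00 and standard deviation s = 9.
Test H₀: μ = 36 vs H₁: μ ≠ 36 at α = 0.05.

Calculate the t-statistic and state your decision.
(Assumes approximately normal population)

df = n - 1 = 24
SE = s/√n = 9/√25 = 1.8000
t = (x̄ - μ₀)/SE = (39.00 - 36)/1.8000 = 1.6667
Critical value: t_{0.025,24} = ±2.064
p-value ≈ 0.1086
Decision: fail to reject H₀

Answer: t = 1.6667, fail to reject H₀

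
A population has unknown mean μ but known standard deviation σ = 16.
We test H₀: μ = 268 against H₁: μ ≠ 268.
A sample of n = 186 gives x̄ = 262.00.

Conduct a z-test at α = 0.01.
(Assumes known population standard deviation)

Answer: z = -5.1142, reject H₀

Derivation:
Standard error: SE = σ/√n = 16/√186 = 1.1732
z-statistic: z = (x̄ - μ₀)/SE = (262.00 - 268)/1.1732 = -5.1142
Critical value: ±2.576
p-value < 0.0001
Decision: reject H₀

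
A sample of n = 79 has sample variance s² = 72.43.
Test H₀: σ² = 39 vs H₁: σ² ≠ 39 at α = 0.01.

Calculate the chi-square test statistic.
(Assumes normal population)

Answer: χ² = 144.8600, reject H₀

Derivation:
df = n - 1 = 78
χ² = (n-1)s²/σ₀² = 78×72.43/39 = 144.8600
Critical values: χ²_{0.995,78} = 49.582, χ²_{0.005,78} = 113.911
Rejection region: χ² < 49.582 or χ² > 113.911
Decision: reject H₀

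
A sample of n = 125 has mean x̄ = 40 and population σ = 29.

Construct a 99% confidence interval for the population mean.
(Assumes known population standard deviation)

Confidence level: 99%, α = 0.01
z_0.005 = 2.576
SE = σ/√n = 29/√125 = 2.5938
Margin of error = 2.576 × 2.5938 = 6.6816
CI: x̄ ± margin = 40 ± 6.6816
CI: (33.3184, 46.6816)

Answer: (33.3184, 46.6816)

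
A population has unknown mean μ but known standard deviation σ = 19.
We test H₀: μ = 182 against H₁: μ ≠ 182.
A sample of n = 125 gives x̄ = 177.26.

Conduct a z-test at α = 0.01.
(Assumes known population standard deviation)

Answer: z = -2.7892, reject H₀

Derivation:
Standard error: SE = σ/√n = 19/√125 = 1.6994
z-statistic: z = (x̄ - μ₀)/SE = (177.26 - 182)/1.6994 = -2.7892
Critical value: ±2.576
p-value = 0.0053
Decision: reject H₀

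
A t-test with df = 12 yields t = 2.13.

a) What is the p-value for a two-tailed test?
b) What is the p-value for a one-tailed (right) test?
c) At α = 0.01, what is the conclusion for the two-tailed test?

Answer: a) 0.0546, b) 0.0273, c) fail to reject H₀

Derivation:
Using t-distribution with df = 12:
a) Two-tailed: p = 2×P(T > 2.13) = 0.0546
b) One-tailed: p = P(T > 2.13) = 0.0273
c) 0.0546 ≥ 0.01, fail to reject H₀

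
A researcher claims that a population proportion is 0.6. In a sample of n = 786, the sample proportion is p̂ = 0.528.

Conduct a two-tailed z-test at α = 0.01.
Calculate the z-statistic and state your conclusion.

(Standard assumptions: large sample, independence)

H₀: p = 0.6, H₁: p ≠ 0.6
Standard error: SE = √(p₀(1-p₀)/n) = √(0.6×0.4/786) = 0.017474
z-statistic: z = (p̂ - p₀)/SE = (0.528 - 0.6)/0.017474 = -4.1204
Critical value: z_0.005 = ±2.576
p-value < 0.0001
Decision: reject H₀ at α = 0.01

Answer: z = -4.1204, reject H₀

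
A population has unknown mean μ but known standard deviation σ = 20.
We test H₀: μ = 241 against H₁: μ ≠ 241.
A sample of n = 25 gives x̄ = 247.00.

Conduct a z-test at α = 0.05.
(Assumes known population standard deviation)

Standard error: SE = σ/√n = 20/√25 = 4.0000
z-statistic: z = (x̄ - μ₀)/SE = (247.00 - 241)/4.0000 = 1.5000
Critical value: ±1.960
p-value = 0.1336
Decision: fail to reject H₀

Answer: z = 1.5000, fail to reject H₀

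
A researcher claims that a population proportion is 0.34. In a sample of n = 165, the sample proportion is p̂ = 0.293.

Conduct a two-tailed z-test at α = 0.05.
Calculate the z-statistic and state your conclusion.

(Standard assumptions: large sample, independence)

Answer: z = -1.2745, fail to reject H₀

Derivation:
H₀: p = 0.34, H₁: p ≠ 0.34
Standard error: SE = √(p₀(1-p₀)/n) = √(0.34×0.66/165) = 0.036878
z-statistic: z = (p̂ - p₀)/SE = (0.293 - 0.34)/0.036878 = -1.2745
Critical value: z_0.025 = ±1.960
p-value = 0.2025
Decision: fail to reject H₀ at α = 0.05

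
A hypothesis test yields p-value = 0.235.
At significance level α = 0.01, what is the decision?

Answer: fail to reject H₀

Derivation:
Compare p-value to α:
0.235 ≥ 0.01
Decision: fail to reject H₀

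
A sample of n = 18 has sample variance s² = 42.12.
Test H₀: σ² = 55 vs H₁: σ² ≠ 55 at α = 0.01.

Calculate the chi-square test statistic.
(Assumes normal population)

Answer: χ² = 13.0189, fail to reject H₀

Derivation:
df = n - 1 = 17
χ² = (n-1)s²/σ₀² = 17×42.12/55 = 13.0189
Critical values: χ²_{0.995,17} = 5.697, χ²_{0.005,17} = 35.718
Rejection region: χ² < 5.697 or χ² > 35.718
Decision: fail to reject H₀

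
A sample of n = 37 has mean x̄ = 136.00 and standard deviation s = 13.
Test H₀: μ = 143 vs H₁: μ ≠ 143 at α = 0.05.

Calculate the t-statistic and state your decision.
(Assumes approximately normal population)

Answer: t = -3.2753, reject H₀

Derivation:
df = n - 1 = 36
SE = s/√n = 13/√37 = 2.1372
t = (x̄ - μ₀)/SE = (136.00 - 143)/2.1372 = -3.2753
Critical value: t_{0.025,36} = ±2.028
p-value ≈ 0.0023
Decision: reject H₀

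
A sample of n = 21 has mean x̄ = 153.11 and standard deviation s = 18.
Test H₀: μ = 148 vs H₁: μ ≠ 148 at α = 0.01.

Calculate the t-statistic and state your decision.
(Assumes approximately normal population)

df = n - 1 = 20
SE = s/√n = 18/√21 = 3.9279
t = (x̄ - μ₀)/SE = (153.11 - 148)/3.9279 = 1.3009
Critical value: t_{0.005,20} = ±2.845
p-value ≈ 0.2081
Decision: fail to reject H₀

Answer: t = 1.3009, fail to reject H₀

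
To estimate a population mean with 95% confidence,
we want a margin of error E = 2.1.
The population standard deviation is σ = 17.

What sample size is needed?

z_0.025 = 1.960
n = (z×σ/E)² = (1.960×17/2.1)²
n = 251.7511
Round up: n = 252

Answer: n = 252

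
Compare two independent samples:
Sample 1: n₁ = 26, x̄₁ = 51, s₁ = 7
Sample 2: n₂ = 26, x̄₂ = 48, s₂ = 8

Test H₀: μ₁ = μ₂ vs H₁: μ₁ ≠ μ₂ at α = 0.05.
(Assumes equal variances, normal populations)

Pooled variance: s²_p = [25×7² + 25×8²]/(50) = 56.5000
s_p = 7.5166
SE = s_p×√(1/n₁ + 1/n₂) = 7.5166×√(1/26 + 1/26) = 2.0847
t = (x̄₁ - x̄₂)/SE = (51 - 48)/2.0847 = 1.4391
df = 50, t-critical = ±2.009
Decision: fail to reject H₀

Answer: t = 1.4391, fail to reject H₀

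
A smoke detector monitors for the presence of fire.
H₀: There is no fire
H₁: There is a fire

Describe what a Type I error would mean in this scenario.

Type I error (α): Rejecting H₀ when H₀ is true
Type II error (β): Failing to reject H₀ when H₁ is true

Answer: The alarm sounds when there is no fire (false alarm)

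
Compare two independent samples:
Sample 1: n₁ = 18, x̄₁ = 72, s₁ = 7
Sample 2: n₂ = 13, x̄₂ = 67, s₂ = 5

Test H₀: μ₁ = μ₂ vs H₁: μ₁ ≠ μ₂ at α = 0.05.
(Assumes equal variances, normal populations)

Pooled variance: s²_p = [17×7² + 12×5²]/(29) = 39.0690
s_p = 6.2505
SE = s_p×√(1/n₁ + 1/n₂) = 6.2505×√(1/18 + 1/13) = 2.2750
t = (x̄₁ - x̄₂)/SE = (72 - 67)/2.2750 = 2.1978
df = 29, t-critical = ±2.045
Decision: reject H₀

Answer: t = 2.1978, reject H₀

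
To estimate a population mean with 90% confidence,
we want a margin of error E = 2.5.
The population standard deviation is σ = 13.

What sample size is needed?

Answer: n = 74

Derivation:
z_0.05 = 1.645
n = (z×σ/E)² = (1.645×13/2.5)²
n = 73.1709
Round up: n = 74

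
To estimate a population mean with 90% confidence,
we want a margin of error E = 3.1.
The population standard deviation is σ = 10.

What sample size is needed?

Answer: n = 29

Derivation:
z_0.05 = 1.645
n = (z×σ/E)² = (1.645×10/3.1)²
n = 28.1584
Round up: n = 29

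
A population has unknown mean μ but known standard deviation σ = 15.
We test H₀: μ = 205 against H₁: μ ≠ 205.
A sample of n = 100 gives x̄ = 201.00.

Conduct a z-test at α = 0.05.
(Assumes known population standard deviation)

Standard error: SE = σ/√n = 15/√100 = 1.5000
z-statistic: z = (x̄ - μ₀)/SE = (201.00 - 205)/1.5000 = -2.6667
Critical value: ±1.960
p-value = 0.0077
Decision: reject H₀

Answer: z = -2.6667, reject H₀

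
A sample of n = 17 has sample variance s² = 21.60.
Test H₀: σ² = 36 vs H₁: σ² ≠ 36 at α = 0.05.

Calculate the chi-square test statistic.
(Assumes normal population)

df = n - 1 = 16
χ² = (n-1)s²/σ₀² = 16×21.60/36 = 9.6000
Critical values: χ²_{0.975,16} = 6.908, χ²_{0.025,16} = 28.845
Rejection region: χ² < 6.908 or χ² > 28.845
Decision: fail to reject H₀

Answer: χ² = 9.6000, fail to reject H₀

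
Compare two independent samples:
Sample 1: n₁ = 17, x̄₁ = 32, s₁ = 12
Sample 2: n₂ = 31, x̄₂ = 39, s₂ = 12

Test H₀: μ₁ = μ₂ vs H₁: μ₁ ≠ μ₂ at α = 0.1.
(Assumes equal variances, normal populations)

Answer: t = -1.9328, reject H₀

Derivation:
Pooled variance: s²_p = [16×12² + 30×12²]/(46) = 144.0000
s_p = 12.0000
SE = s_p×√(1/n₁ + 1/n₂) = 12.0000×√(1/17 + 1/31) = 3.6216
t = (x̄₁ - x̄₂)/SE = (32 - 39)/3.6216 = -1.9328
df = 46, t-critical = ±1.679
Decision: reject H₀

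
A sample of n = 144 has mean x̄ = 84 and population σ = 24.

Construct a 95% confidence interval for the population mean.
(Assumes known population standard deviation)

Answer: (80.0800, 87.9200)

Derivation:
Confidence level: 95%, α = 0.05
z_0.025 = 1.960
SE = σ/√n = 24/√144 = 2.0000
Margin of error = 1.960 × 2.0000 = 3.9200
CI: x̄ ± margin = 84 ± 3.9200
CI: (80.0800, 87.9200)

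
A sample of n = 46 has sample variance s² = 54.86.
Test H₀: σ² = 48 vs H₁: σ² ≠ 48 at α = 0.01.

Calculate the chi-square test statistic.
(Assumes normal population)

Answer: χ² = 51.4312, fail to reject H₀

Derivation:
df = n - 1 = 45
χ² = (n-1)s²/σ₀² = 45×54.86/48 = 51.4312
Critical values: χ²_{0.995,45} = 24.311, χ²_{0.005,45} = 73.166
Rejection region: χ² < 24.311 or χ² > 73.166
Decision: fail to reject H₀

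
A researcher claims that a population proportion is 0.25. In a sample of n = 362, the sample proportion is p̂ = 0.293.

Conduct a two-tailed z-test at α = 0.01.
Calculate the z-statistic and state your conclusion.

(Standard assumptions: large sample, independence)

Answer: z = 1.8894, fail to reject H₀

Derivation:
H₀: p = 0.25, H₁: p ≠ 0.25
Standard error: SE = √(p₀(1-p₀)/n) = √(0.25×0.75/362) = 0.022759
z-statistic: z = (p̂ - p₀)/SE = (0.293 - 0.25)/0.022759 = 1.8894
Critical value: z_0.005 = ±2.576
p-value = 0.0588
Decision: fail to reject H₀ at α = 0.01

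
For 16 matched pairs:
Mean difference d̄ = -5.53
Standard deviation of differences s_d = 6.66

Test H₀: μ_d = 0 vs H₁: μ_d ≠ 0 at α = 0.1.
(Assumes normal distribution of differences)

Answer: t = -3.3213, reject H₀

Derivation:
df = n - 1 = 15
SE = s_d/√n = 6.66/√16 = 1.6650
t = d̄/SE = -5.53/1.6650 = -3.3213
Critical value: t_{0.05,15} = ±1.753
p-value ≈ 0.0047
Decision: reject H₀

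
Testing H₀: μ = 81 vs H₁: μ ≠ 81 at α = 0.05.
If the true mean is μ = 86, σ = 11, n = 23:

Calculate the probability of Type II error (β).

SE = σ/√n = 11/√23 = 2.2937
Critical values: μ₀ ± z_0.025×SE = 81 ± 1.960×2.2937
Acceptance region: (76.5043, 85.4957)
Under H₁ (μ = 86): z_high = (85.4957 - 86)/2.2937 = -0.2199, z_low = (76.5043 - 86)/2.2937 = -4.1399
β = P(not reject | H₁) = Φ(-0.2199) - Φ(-4.1399) ≈ 0.4130

Answer: β ≈ 0.4130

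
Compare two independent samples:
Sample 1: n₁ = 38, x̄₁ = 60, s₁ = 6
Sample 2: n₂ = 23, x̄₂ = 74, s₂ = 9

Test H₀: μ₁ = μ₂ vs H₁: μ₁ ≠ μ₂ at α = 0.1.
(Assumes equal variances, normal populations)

Pooled variance: s²_p = [37×6² + 22×9²]/(59) = 52.7797
s_p = 7.2650
SE = s_p×√(1/n₁ + 1/n₂) = 7.2650×√(1/38 + 1/23) = 1.9193
t = (x̄₁ - x̄₂)/SE = (60 - 74)/1.9193 = -7.2943
df = 59, t-critical = ±1.671
Decision: reject H₀

Answer: t = -7.2943, reject H₀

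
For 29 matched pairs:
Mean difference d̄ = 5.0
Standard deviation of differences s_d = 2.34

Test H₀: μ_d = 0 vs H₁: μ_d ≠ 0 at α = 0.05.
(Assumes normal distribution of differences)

df = n - 1 = 28
SE = s_d/√n = 2.34/√29 = 0.4345
t = d̄/SE = 5.0/0.4345 = 11.5075
Critical value: t_{0.025,28} = ±2.048
p-value < 0.0001
Decision: reject H₀

Answer: t = 11.5075, reject H₀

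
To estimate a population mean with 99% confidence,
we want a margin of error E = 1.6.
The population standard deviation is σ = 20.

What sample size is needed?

z_0.005 = 2.576
n = (z×σ/E)² = (2.576×20/1.6)²
n = 1036.8400
Round up: n = 1037

Answer: n = 1037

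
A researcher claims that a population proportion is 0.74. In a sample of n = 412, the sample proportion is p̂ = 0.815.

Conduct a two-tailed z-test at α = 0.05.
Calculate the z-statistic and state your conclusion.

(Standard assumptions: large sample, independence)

Answer: z = 3.4706, reject H₀

Derivation:
H₀: p = 0.74, H₁: p ≠ 0.74
Standard error: SE = √(p₀(1-p₀)/n) = √(0.74×0.26/412) = 0.021610
z-statistic: z = (p̂ - p₀)/SE = (0.815 - 0.74)/0.021610 = 3.4706
Critical value: z_0.025 = ±1.960
p-value = 0.0005
Decision: reject H₀ at α = 0.05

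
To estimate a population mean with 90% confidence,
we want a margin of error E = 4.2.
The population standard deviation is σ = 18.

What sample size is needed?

Answer: n = 50

Derivation:
z_0.05 = 1.645
n = (z×σ/E)² = (1.645×18/4.2)²
n = 49.7025
Round up: n = 50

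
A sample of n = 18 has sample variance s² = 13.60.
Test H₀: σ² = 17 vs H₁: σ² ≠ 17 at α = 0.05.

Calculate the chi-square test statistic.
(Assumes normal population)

Answer: χ² = 13.6000, fail to reject H₀

Derivation:
df = n - 1 = 17
χ² = (n-1)s²/σ₀² = 17×13.60/17 = 13.6000
Critical values: χ²_{0.975,17} = 7.564, χ²_{0.025,17} = 30.191
Rejection region: χ² < 7.564 or χ² > 30.191
Decision: fail to reject H₀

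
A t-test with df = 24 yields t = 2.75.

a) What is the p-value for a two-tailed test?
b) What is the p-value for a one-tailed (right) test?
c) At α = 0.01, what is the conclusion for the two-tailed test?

Using t-distribution with df = 24:
a) Two-tailed: p = 2×P(T > 2.75) = 0.0111
b) One-tailed: p = P(T > 2.75) = 0.0056
c) 0.0111 ≥ 0.01, fail to reject H₀

Answer: a) 0.0111, b) 0.0056, c) fail to reject H₀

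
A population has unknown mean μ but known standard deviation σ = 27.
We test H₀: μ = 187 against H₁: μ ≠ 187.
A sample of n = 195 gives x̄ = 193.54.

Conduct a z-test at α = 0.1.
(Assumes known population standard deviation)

Answer: z = 3.3825, reject H₀

Derivation:
Standard error: SE = σ/√n = 27/√195 = 1.9335
z-statistic: z = (x̄ - μ₀)/SE = (193.54 - 187)/1.9335 = 3.3825
Critical value: ±1.645
p-value = 0.0007
Decision: reject H₀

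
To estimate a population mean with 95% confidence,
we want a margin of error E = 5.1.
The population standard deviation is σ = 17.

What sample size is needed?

Answer: n = 43

Derivation:
z_0.025 = 1.960
n = (z×σ/E)² = (1.960×17/5.1)²
n = 42.6844
Round up: n = 43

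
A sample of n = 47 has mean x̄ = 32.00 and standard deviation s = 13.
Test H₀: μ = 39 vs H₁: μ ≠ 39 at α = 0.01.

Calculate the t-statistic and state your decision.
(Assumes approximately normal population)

Answer: t = -3.6916, reject H₀

Derivation:
df = n - 1 = 46
SE = s/√n = 13/√47 = 1.8962
t = (x̄ - μ₀)/SE = (32.00 - 39)/1.8962 = -3.6916
Critical value: t_{0.005,46} = ±2.687
p-value ≈ 0.0006
Decision: reject H₀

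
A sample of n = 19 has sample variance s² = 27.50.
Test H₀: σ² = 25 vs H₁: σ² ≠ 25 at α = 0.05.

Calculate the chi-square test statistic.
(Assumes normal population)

df = n - 1 = 18
χ² = (n-1)s²/σ₀² = 18×27.50/25 = 19.8000
Critical values: χ²_{0.975,18} = 8.231, χ²_{0.025,18} = 31.526
Rejection region: χ² < 8.231 or χ² > 31.526
Decision: fail to reject H₀

Answer: χ² = 19.8000, fail to reject H₀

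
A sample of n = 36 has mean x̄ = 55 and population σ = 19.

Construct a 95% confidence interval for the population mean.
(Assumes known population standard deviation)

Confidence level: 95%, α = 0.05
z_0.025 = 1.960
SE = σ/√n = 19/√36 = 3.1667
Margin of error = 1.960 × 3.1667 = 6.2067
CI: x̄ ± margin = 55 ± 6.2067
CI: (48.7933, 61.2067)

Answer: (48.7933, 61.2067)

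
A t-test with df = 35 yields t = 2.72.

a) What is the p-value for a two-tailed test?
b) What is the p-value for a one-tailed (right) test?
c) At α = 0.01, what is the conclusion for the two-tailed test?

Using t-distribution with df = 35:
a) Two-tailed: p = 2×P(T > 2.72) = 0.0101
b) One-tailed: p = P(T > 2.72) = 0.0050
c) 0.0101 ≥ 0.01, fail to reject H₀

Answer: a) 0.0101, b) 0.0050, c) fail to reject H₀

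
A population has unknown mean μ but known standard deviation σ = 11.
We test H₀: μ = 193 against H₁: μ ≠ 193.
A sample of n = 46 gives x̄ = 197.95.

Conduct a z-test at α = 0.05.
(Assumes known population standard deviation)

Standard error: SE = σ/√n = 11/√46 = 1.6219
z-statistic: z = (x̄ - μ₀)/SE = (197.95 - 193)/1.6219 = 3.0520
Critical value: ±1.960
p-value = 0.0023
Decision: reject H₀

Answer: z = 3.0520, reject H₀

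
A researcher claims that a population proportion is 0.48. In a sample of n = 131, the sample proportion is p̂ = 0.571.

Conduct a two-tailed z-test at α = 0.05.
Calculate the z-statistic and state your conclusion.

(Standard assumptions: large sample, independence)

Answer: z = 2.0848, reject H₀

Derivation:
H₀: p = 0.48, H₁: p ≠ 0.48
Standard error: SE = √(p₀(1-p₀)/n) = √(0.48×0.52/131) = 0.043650
z-statistic: z = (p̂ - p₀)/SE = (0.571 - 0.48)/0.043650 = 2.0848
Critical value: z_0.025 = ±1.960
p-value = 0.0371
Decision: reject H₀ at α = 0.05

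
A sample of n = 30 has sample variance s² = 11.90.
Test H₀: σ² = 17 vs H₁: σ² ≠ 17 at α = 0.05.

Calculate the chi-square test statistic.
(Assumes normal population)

Answer: χ² = 20.3000, fail to reject H₀

Derivation:
df = n - 1 = 29
χ² = (n-1)s²/σ₀² = 29×11.90/17 = 20.3000
Critical values: χ²_{0.975,29} = 16.047, χ²_{0.025,29} = 45.722
Rejection region: χ² < 16.047 or χ² > 45.722
Decision: fail to reject H₀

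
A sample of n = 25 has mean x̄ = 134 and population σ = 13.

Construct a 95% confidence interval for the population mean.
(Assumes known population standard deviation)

Answer: (128.9040, 139.0960)

Derivation:
Confidence level: 95%, α = 0.05
z_0.025 = 1.960
SE = σ/√n = 13/√25 = 2.6000
Margin of error = 1.960 × 2.6000 = 5.0960
CI: x̄ ± margin = 134 ± 5.0960
CI: (128.9040, 139.0960)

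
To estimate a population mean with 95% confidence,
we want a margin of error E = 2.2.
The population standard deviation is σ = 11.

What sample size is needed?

Answer: n = 97

Derivation:
z_0.025 = 1.960
n = (z×σ/E)² = (1.960×11/2.2)²
n = 96.0400
Round up: n = 97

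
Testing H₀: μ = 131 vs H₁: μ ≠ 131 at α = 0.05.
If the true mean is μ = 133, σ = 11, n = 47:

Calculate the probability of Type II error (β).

Answer: β ≈ 0.7616

Derivation:
SE = σ/√n = 11/√47 = 1.6045
Critical values: μ₀ ± z_0.025×SE = 131 ± 1.960×1.6045
Acceptance region: (127.8552, 134.1448)
Under H₁ (μ = 133): z_high = (134.1448 - 133)/1.6045 = 0.7135, z_low = (127.8552 - 133)/1.6045 = -3.2065
β = P(not reject | H₁) = Φ(0.7135) - Φ(-3.2065) ≈ 0.7616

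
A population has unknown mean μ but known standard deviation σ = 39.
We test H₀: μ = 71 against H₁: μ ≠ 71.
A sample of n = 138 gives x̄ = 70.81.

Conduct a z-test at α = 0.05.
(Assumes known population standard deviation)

Standard error: SE = σ/√n = 39/√138 = 3.3199
z-statistic: z = (x̄ - μ₀)/SE = (70.81 - 71)/3.3199 = -0.0572
Critical value: ±1.960
p-value = 0.9544
Decision: fail to reject H₀

Answer: z = -0.0572, fail to reject H₀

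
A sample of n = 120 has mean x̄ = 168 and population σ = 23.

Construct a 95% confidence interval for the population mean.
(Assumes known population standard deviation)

Confidence level: 95%, α = 0.05
z_0.025 = 1.960
SE = σ/√n = 23/√120 = 2.0996
Margin of error = 1.960 × 2.0996 = 4.1152
CI: x̄ ± margin = 168 ± 4.1152
CI: (163.8848, 172.1152)

Answer: (163.8848, 172.1152)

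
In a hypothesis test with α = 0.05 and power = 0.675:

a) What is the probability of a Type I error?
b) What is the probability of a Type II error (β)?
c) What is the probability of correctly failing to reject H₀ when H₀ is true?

Answer: a) 0.05, b) 0.325, c) 0.95

Derivation:
a) Type I error probability = α = 0.05
b) Power = P(reject H₀ | H₁ true) = 1 - β = 0.675, so Type II error probability = β = 1 - Power = 0.325
c) P(fail to reject H₀ | H₀ true) = 1 - α = 0.95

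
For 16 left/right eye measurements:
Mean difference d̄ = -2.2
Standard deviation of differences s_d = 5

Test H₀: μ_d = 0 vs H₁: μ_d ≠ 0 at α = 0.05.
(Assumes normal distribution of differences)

df = n - 1 = 15
SE = s_d/√n = 5/√16 = 1.2500
t = d̄/SE = -2.2/1.2500 = -1.7600
Critical value: t_{0.025,15} = ±2.131
p-value ≈ 0.0988
Decision: fail to reject H₀

Answer: t = -1.7600, fail to reject H₀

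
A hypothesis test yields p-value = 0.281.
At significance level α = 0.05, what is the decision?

Compare p-value to α:
0.281 ≥ 0.05
Decision: fail to reject H₀

Answer: fail to reject H₀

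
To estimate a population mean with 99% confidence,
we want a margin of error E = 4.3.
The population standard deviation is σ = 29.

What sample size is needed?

z_0.005 = 2.576
n = (z×σ/E)² = (2.576×29/4.3)²
n = 301.8219
Round up: n = 302

Answer: n = 302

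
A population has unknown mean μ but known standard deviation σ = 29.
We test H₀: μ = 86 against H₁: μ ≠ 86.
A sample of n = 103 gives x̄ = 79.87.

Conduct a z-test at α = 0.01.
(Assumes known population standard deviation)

Standard error: SE = σ/√n = 29/√103 = 2.8575
z-statistic: z = (x̄ - μ₀)/SE = (79.87 - 86)/2.8575 = -2.1452
Critical value: ±2.576
p-value = 0.0319
Decision: fail to reject H₀

Answer: z = -2.1452, fail to reject H₀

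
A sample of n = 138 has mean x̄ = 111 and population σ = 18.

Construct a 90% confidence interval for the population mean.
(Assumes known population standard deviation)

Answer: (108.4794, 113.5206)

Derivation:
Confidence level: 90%, α = 0.1
z_0.05 = 1.645
SE = σ/√n = 18/√138 = 1.5323
Margin of error = 1.645 × 1.5323 = 2.5206
CI: x̄ ± margin = 111 ± 2.5206
CI: (108.4794, 113.5206)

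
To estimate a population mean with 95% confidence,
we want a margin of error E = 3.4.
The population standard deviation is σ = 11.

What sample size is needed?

z_0.025 = 1.960
n = (z×σ/E)² = (1.960×11/3.4)²
n = 40.2105
Round up: n = 41

Answer: n = 41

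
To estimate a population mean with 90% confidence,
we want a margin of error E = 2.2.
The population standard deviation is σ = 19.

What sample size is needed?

Answer: n = 202

Derivation:
z_0.05 = 1.645
n = (z×σ/E)² = (1.645×19/2.2)²
n = 201.8337
Round up: n = 202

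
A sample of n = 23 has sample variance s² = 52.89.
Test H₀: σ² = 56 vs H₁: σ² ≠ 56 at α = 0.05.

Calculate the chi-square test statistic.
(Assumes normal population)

df = n - 1 = 22
χ² = (n-1)s²/σ₀² = 22×52.89/56 = 20.7782
Critical values: χ²_{0.975,22} = 10.982, χ²_{0.025,22} = 36.781
Rejection region: χ² < 10.982 or χ² > 36.781
Decision: fail to reject H₀

Answer: χ² = 20.7782, fail to reject H₀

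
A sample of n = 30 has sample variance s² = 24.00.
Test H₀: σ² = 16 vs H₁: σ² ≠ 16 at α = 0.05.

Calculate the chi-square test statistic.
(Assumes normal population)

df = n - 1 = 29
χ² = (n-1)s²/σ₀² = 29×24.00/16 = 43.5000
Critical values: χ²_{0.975,29} = 16.047, χ²_{0.025,29} = 45.722
Rejection region: χ² < 16.047 or χ² > 45.722
Decision: fail to reject H₀

Answer: χ² = 43.5000, fail to reject H₀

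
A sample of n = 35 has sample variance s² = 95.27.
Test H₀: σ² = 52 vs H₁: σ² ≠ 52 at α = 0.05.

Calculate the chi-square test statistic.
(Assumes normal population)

Answer: χ² = 62.2919, reject H₀

Derivation:
df = n - 1 = 34
χ² = (n-1)s²/σ₀² = 34×95.27/52 = 62.2919
Critical values: χ²_{0.975,34} = 19.806, χ²_{0.025,34} = 51.966
Rejection region: χ² < 19.806 or χ² > 51.966
Decision: reject H₀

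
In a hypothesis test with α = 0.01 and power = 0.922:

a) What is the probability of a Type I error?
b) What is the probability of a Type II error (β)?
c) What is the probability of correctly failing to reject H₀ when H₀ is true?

Answer: a) 0.01, b) 0.078, c) 0.99

Derivation:
a) Type I error probability = α = 0.01
b) Power = P(reject H₀ | H₁ true) = 1 - β = 0.922, so Type II error probability = β = 1 - Power = 0.078
c) P(fail to reject H₀ | H₀ true) = 1 - α = 0.99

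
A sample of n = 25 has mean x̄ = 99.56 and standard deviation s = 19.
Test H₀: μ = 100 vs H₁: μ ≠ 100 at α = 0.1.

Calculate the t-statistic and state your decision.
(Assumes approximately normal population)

df = n - 1 = 24
SE = s/√n = 19/√25 = 3.8000
t = (x̄ - μ₀)/SE = (99.56 - 100)/3.8000 = -0.1158
Critical value: t_{0.05,24} = ±1.711
p-value ≈ 0.9088
Decision: fail to reject H₀

Answer: t = -0.1158, fail to reject H₀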